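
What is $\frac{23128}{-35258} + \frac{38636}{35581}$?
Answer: $\frac{1220160}{2838269} \approx 0.4299$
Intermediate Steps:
$\frac{23128}{-35258} + \frac{38636}{35581} = 23128 \left(- \frac{1}{35258}\right) + 38636 \cdot \frac{1}{35581} = - \frac{11564}{17629} + \frac{2972}{2737} = \frac{1220160}{2838269}$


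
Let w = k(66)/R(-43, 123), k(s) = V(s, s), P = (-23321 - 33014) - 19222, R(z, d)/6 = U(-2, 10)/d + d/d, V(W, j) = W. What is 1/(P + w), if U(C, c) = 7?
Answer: -130/9821057 ≈ -1.3237e-5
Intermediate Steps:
R(z, d) = 6 + 42/d (R(z, d) = 6*(7/d + d/d) = 6*(7/d + 1) = 6*(1 + 7/d) = 6 + 42/d)
P = -75557 (P = -56335 - 19222 = -75557)
k(s) = s
w = 1353/130 (w = 66/(6 + 42/123) = 66/(6 + 42*(1/123)) = 66/(6 + 14/41) = 66/(260/41) = 66*(41/260) = 1353/130 ≈ 10.408)
1/(P + w) = 1/(-75557 + 1353/130) = 1/(-9821057/130) = -130/9821057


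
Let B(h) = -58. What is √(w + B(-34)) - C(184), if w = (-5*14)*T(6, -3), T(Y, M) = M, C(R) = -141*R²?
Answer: 4773696 + 2*√38 ≈ 4.7737e+6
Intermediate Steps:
w = 210 (w = -5*14*(-3) = -70*(-3) = 210)
√(w + B(-34)) - C(184) = √(210 - 58) - (-141)*184² = √152 - (-141)*33856 = 2*√38 - 1*(-4773696) = 2*√38 + 4773696 = 4773696 + 2*√38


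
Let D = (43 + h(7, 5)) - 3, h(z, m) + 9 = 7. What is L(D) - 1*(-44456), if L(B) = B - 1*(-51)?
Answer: 44545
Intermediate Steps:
h(z, m) = -2 (h(z, m) = -9 + 7 = -2)
D = 38 (D = (43 - 2) - 3 = 41 - 3 = 38)
L(B) = 51 + B (L(B) = B + 51 = 51 + B)
L(D) - 1*(-44456) = (51 + 38) - 1*(-44456) = 89 + 44456 = 44545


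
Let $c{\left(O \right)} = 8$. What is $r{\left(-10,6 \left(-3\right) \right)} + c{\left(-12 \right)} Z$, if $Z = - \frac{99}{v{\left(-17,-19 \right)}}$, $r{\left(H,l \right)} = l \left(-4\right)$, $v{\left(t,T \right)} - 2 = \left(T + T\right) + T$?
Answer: $\frac{432}{5} \approx 86.4$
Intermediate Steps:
$v{\left(t,T \right)} = 2 + 3 T$ ($v{\left(t,T \right)} = 2 + \left(\left(T + T\right) + T\right) = 2 + \left(2 T + T\right) = 2 + 3 T$)
$r{\left(H,l \right)} = - 4 l$
$Z = \frac{9}{5}$ ($Z = - \frac{99}{2 + 3 \left(-19\right)} = - \frac{99}{2 - 57} = - \frac{99}{-55} = \left(-99\right) \left(- \frac{1}{55}\right) = \frac{9}{5} \approx 1.8$)
$r{\left(-10,6 \left(-3\right) \right)} + c{\left(-12 \right)} Z = - 4 \cdot 6 \left(-3\right) + 8 \cdot \frac{9}{5} = \left(-4\right) \left(-18\right) + \frac{72}{5} = 72 + \frac{72}{5} = \frac{432}{5}$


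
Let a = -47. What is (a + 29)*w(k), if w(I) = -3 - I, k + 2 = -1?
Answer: 0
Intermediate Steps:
k = -3 (k = -2 - 1 = -3)
(a + 29)*w(k) = (-47 + 29)*(-3 - 1*(-3)) = -18*(-3 + 3) = -18*0 = 0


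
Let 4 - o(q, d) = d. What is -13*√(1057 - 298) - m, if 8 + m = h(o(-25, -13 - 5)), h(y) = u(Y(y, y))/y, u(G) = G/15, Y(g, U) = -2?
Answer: 1321/165 - 13*√759 ≈ -350.14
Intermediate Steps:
o(q, d) = 4 - d
u(G) = G/15 (u(G) = G*(1/15) = G/15)
h(y) = -2/(15*y) (h(y) = ((1/15)*(-2))/y = -2/(15*y))
m = -1321/165 (m = -8 - 2/(15*(4 - (-13 - 5))) = -8 - 2/(15*(4 - 1*(-18))) = -8 - 2/(15*(4 + 18)) = -8 - 2/15/22 = -8 - 2/15*1/22 = -8 - 1/165 = -1321/165 ≈ -8.0061)
-13*√(1057 - 298) - m = -13*√(1057 - 298) - 1*(-1321/165) = -13*√759 + 1321/165 = 1321/165 - 13*√759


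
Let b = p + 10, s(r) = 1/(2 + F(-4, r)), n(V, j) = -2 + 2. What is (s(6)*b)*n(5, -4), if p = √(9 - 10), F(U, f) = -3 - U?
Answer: 0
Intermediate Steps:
n(V, j) = 0
s(r) = ⅓ (s(r) = 1/(2 + (-3 - 1*(-4))) = 1/(2 + (-3 + 4)) = 1/(2 + 1) = 1/3 = ⅓)
p = I (p = √(-1) = I ≈ 1.0*I)
b = 10 + I (b = I + 10 = 10 + I ≈ 10.0 + 1.0*I)
(s(6)*b)*n(5, -4) = ((10 + I)/3)*0 = (10/3 + I/3)*0 = 0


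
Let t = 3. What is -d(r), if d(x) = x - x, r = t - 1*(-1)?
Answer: 0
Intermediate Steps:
r = 4 (r = 3 - 1*(-1) = 3 + 1 = 4)
d(x) = 0
-d(r) = -1*0 = 0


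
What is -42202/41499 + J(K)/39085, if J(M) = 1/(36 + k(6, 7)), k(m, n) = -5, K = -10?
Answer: -51133378771/50281640865 ≈ -1.0169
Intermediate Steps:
J(M) = 1/31 (J(M) = 1/(36 - 5) = 1/31)
-42202/41499 + J(K)/39085 = -42202/41499 + (1/31)/39085 = -42202*1/41499 + (1/31)*(1/39085) = -42202/41499 + 1/1211635 = -51133378771/50281640865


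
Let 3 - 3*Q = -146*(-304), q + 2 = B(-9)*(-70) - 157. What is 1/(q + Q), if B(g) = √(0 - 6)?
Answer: -67287/1006252382 + 315*I*√6/1006252382 ≈ -6.6869e-5 + 7.6679e-7*I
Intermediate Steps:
B(g) = I*√6 (B(g) = √(-6) = I*√6)
q = -159 - 70*I*√6 (q = -2 + ((I*√6)*(-70) - 157) = -2 + (-70*I*√6 - 157) = -2 + (-157 - 70*I*√6) = -159 - 70*I*√6 ≈ -159.0 - 171.46*I)
Q = -44381/3 (Q = 1 - (-146)*(-304)/3 = 1 - ⅓*44384 = 1 - 44384/3 = -44381/3 ≈ -14794.)
1/(q + Q) = 1/((-159 - 70*I*√6) - 44381/3) = 1/(-44858/3 - 70*I*√6)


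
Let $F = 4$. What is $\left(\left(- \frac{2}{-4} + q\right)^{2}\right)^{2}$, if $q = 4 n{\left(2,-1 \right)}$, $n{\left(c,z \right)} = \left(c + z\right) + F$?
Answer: $\frac{2825761}{16} \approx 1.7661 \cdot 10^{5}$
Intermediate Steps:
$n{\left(c,z \right)} = 4 + c + z$ ($n{\left(c,z \right)} = \left(c + z\right) + 4 = 4 + c + z$)
$q = 20$ ($q = 4 \left(4 + 2 - 1\right) = 4 \cdot 5 = 20$)
$\left(\left(- \frac{2}{-4} + q\right)^{2}\right)^{2} = \left(\left(- \frac{2}{-4} + 20\right)^{2}\right)^{2} = \left(\left(\left(-2\right) \left(- \frac{1}{4}\right) + 20\right)^{2}\right)^{2} = \left(\left(\frac{1}{2} + 20\right)^{2}\right)^{2} = \left(\left(\frac{41}{2}\right)^{2}\right)^{2} = \left(\frac{1681}{4}\right)^{2} = \frac{2825761}{16}$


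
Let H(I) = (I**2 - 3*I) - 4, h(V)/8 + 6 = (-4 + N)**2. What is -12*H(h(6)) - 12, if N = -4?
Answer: -2566812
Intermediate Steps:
h(V) = 464 (h(V) = -48 + 8*(-4 - 4)**2 = -48 + 8*(-8)**2 = -48 + 8*64 = -48 + 512 = 464)
H(I) = -4 + I**2 - 3*I
-12*H(h(6)) - 12 = -12*(-4 + 464**2 - 3*464) - 12 = -12*(-4 + 215296 - 1392) - 12 = -12*213900 - 12 = -2566800 - 12 = -2566812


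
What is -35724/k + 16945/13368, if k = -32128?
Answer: 31936481/13421472 ≈ 2.3795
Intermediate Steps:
-35724/k + 16945/13368 = -35724/(-32128) + 16945/13368 = -35724*(-1/32128) + 16945*(1/13368) = 8931/8032 + 16945/13368 = 31936481/13421472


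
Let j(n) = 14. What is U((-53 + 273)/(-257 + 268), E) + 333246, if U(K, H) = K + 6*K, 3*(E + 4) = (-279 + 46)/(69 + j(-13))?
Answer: 333386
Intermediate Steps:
E = -1229/249 (E = -4 + ((-279 + 46)/(69 + 14))/3 = -4 + (-233/83)/3 = -4 + (-233*1/83)/3 = -4 + (⅓)*(-233/83) = -4 - 233/249 = -1229/249 ≈ -4.9357)
U(K, H) = 7*K
U((-53 + 273)/(-257 + 268), E) + 333246 = 7*((-53 + 273)/(-257 + 268)) + 333246 = 7*(220/11) + 333246 = 7*(220*(1/11)) + 333246 = 7*20 + 333246 = 140 + 333246 = 333386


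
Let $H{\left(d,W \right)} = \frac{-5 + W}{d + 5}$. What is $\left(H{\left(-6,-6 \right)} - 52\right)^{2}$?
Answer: $1681$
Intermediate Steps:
$H{\left(d,W \right)} = \frac{-5 + W}{5 + d}$
$\left(H{\left(-6,-6 \right)} - 52\right)^{2} = \left(\frac{-5 - 6}{5 - 6} - 52\right)^{2} = \left(\frac{1}{-1} \left(-11\right) - 52\right)^{2} = \left(\left(-1\right) \left(-11\right) - 52\right)^{2} = \left(11 - 52\right)^{2} = \left(-41\right)^{2} = 1681$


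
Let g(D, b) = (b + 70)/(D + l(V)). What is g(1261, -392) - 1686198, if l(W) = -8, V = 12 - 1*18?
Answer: -301829488/179 ≈ -1.6862e+6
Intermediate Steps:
V = -6 (V = 12 - 18 = -6)
g(D, b) = (70 + b)/(-8 + D) (g(D, b) = (b + 70)/(D - 8) = (70 + b)/(-8 + D))
g(1261, -392) - 1686198 = (70 - 392)/(-8 + 1261) - 1686198 = -322/1253 - 1686198 = (1/1253)*(-322) - 1686198 = -46/179 - 1686198 = -301829488/179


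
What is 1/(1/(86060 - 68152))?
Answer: 17908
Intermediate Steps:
1/(1/(86060 - 68152)) = 1/(1/17908) = 17908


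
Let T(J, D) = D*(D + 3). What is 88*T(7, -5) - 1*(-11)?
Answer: 891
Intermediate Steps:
T(J, D) = D*(3 + D)
88*T(7, -5) - 1*(-11) = 88*(-5*(3 - 5)) - 1*(-11) = 88*(-5*(-2)) + 11 = 88*10 + 11 = 880 + 11 = 891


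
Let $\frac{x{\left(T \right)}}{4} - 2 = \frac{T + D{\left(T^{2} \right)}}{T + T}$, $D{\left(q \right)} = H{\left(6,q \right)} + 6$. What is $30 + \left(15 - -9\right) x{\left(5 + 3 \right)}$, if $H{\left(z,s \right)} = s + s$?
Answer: $1074$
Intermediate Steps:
$H{\left(z,s \right)} = 2 s$
$D{\left(q \right)} = 6 + 2 q$ ($D{\left(q \right)} = 2 q + 6 = 6 + 2 q$)
$x{\left(T \right)} = 8 + \frac{2 \left(6 + T + 2 T^{2}\right)}{T}$ ($x{\left(T \right)} = 8 + 4 \frac{T + \left(6 + 2 T^{2}\right)}{T + T} = 8 + 4 \frac{6 + T + 2 T^{2}}{2 T} = 8 + \frac{2 \left(6 + T + 2 T^{2}\right)}{T}$)
$30 + \left(15 - -9\right) x{\left(5 + 3 \right)} = 30 + \left(15 - -9\right) \left(10 + 4 \left(5 + 3\right) + \frac{12}{5 + 3}\right) = 30 + \left(15 + 9\right) \left(10 + 4 \cdot 8 + \frac{12}{8}\right) = 30 + 24 \left(10 + 32 + 12 \cdot \frac{1}{8}\right) = 30 + 24 \left(10 + 32 + \frac{3}{2}\right) = 30 + 24 \cdot \frac{87}{2} = 30 + 1044 = 1074$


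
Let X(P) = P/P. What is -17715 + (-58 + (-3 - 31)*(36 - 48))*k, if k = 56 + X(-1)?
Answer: 2235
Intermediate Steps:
X(P) = 1
k = 57 (k = 56 + 1 = 57)
-17715 + (-58 + (-3 - 31)*(36 - 48))*k = -17715 + (-58 + (-3 - 31)*(36 - 48))*57 = -17715 + (-58 - 34*(-12))*57 = -17715 + (-58 + 408)*57 = -17715 + 350*57 = -17715 + 19950 = 2235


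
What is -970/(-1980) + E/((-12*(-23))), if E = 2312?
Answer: 40379/4554 ≈ 8.8667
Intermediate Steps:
-970/(-1980) + E/((-12*(-23))) = -970/(-1980) + 2312/((-12*(-23))) = -970*(-1/1980) + 2312/276 = 97/198 + 2312*(1/276) = 97/198 + 578/69 = 40379/4554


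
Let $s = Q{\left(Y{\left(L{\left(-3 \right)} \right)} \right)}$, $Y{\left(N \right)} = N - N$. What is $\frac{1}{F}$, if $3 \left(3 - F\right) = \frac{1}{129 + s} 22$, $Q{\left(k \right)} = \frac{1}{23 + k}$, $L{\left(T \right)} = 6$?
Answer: $\frac{4452}{13103} \approx 0.33977$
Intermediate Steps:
$Y{\left(N \right)} = 0$
$s = \frac{1}{23}$ ($s = \frac{1}{23 + 0} = \frac{1}{23} \approx 0.043478$)
$F = \frac{13103}{4452}$ ($F = 3 - \frac{\frac{1}{129 + \frac{1}{23}} \cdot 22}{3} = 3 - \frac{\frac{1}{\frac{2968}{23}} \cdot 22}{3} = 3 - \frac{\frac{23}{2968} \cdot 22}{3} = 3 - \frac{253}{4452} = \frac{13103}{4452} \approx 2.9432$)
$\frac{1}{F} = \frac{1}{\frac{13103}{4452}} = \frac{4452}{13103}$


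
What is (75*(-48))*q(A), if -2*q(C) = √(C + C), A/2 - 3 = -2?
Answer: 3600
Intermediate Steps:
A = 2 (A = 6 + 2*(-2) = 6 - 4 = 2)
q(C) = -√2*√C/2 (q(C) = -√(C + C)/2 = -√2*√C/2)
(75*(-48))*q(A) = (75*(-48))*(-√2*√2/2) = -3600*(-1) = 3600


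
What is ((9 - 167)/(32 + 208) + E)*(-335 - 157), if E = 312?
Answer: -1531801/10 ≈ -1.5318e+5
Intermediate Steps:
((9 - 167)/(32 + 208) + E)*(-335 - 157) = ((9 - 167)/(32 + 208) + 312)*(-335 - 157) = (-158/240 + 312)*(-492) = (-158*1/240 + 312)*(-492) = (-79/120 + 312)*(-492) = (37361/120)*(-492) = -1531801/10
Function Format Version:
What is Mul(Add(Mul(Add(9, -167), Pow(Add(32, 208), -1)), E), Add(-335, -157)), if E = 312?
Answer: Rational(-1531801, 10) ≈ -1.5318e+5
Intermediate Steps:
Mul(Add(Mul(Add(9, -167), Pow(Add(32, 208), -1)), E), Add(-335, -157)) = Mul(Add(Mul(Add(9, -167), Pow(Add(32, 208), -1)), 312), Add(-335, -157)) = Mul(Add(Mul(-158, Pow(240, -1)), 312), -492) = Mul(Add(Mul(-158, Rational(1, 240)), 312), -492) = Mul(Add(Rational(-79, 120), 312), -492) = Mul(Rational(37361, 120), -492) = Rational(-1531801, 10)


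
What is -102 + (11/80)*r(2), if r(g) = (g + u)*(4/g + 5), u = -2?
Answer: -102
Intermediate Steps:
r(g) = (-2 + g)*(5 + 4/g) (r(g) = (g - 2)*(4/g + 5) = (-2 + g)*(5 + 4/g))
-102 + (11/80)*r(2) = -102 + (11/80)*(-6 - 8/2 + 5*2) = -102 + (11*(1/80))*(-6 - 8*1/2 + 10) = -102 + 11*(-6 - 4 + 10)/80 = -102 + (11/80)*0 = -102 + 0 = -102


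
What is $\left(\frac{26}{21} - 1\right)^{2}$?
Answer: $\frac{25}{441} \approx 0.056689$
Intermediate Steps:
$\left(\frac{26}{21} - 1\right)^{2} = \left(\frac{5}{21}\right)^{2} = \frac{25}{441}$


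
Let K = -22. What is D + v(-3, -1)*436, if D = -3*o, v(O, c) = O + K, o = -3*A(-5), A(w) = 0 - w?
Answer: -10855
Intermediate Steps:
A(w) = -w
o = -15 (o = -(-3)*(-5) = -3*5 = -15)
v(O, c) = -22 + O (v(O, c) = O - 22 = -22 + O)
D = 45 (D = -3*(-15) = 45)
D + v(-3, -1)*436 = 45 + (-22 - 3)*436 = 45 - 25*436 = 45 - 10900 = -10855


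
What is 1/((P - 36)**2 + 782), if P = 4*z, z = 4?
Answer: 1/1182 ≈ 0.00084602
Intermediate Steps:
P = 16 (P = 4*4 = 16)
1/((P - 36)**2 + 782) = 1/((16 - 36)**2 + 782) = 1/((-20)**2 + 782) = 1/(400 + 782) = 1/1182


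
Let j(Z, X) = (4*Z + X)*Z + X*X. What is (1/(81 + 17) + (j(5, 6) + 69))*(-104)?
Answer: -1197612/49 ≈ -24441.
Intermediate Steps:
j(Z, X) = X**2 + Z*(X + 4*Z) (j(Z, X) = (X + 4*Z)*Z + X**2 = Z*(X + 4*Z) + X**2 = X**2 + Z*(X + 4*Z))
(1/(81 + 17) + (j(5, 6) + 69))*(-104) = (1/(81 + 17) + ((6**2 + 4*5**2 + 6*5) + 69))*(-104) = (1/98 + ((36 + 4*25 + 30) + 69))*(-104) = (1/98 + ((36 + 100 + 30) + 69))*(-104) = (1/98 + (166 + 69))*(-104) = (1/98 + 235)*(-104) = (23031/98)*(-104) = -1197612/49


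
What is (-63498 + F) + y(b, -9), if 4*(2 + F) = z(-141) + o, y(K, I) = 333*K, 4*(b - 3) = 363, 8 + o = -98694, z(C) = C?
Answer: -56992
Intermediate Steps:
o = -98702 (o = -8 - 98694 = -98702)
b = 375/4 (b = 3 + (¼)*363 = 3 + 363/4 = 375/4 ≈ 93.750)
F = -98851/4 (F = -2 + (-141 - 98702)/4 = -2 + (¼)*(-98843) = -2 - 98843/4 = -98851/4 ≈ -24713.)
(-63498 + F) + y(b, -9) = (-63498 - 98851/4) + 333*(375/4) = -352843/4 + 124875/4 = -56992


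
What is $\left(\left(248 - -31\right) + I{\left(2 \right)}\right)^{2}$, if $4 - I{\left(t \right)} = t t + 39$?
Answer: $57600$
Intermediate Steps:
$I{\left(t \right)} = -35 - t^{2}$ ($I{\left(t \right)} = 4 - \left(t t + 39\right) = 4 - \left(t^{2} + 39\right) = 4 - \left(39 + t^{2}\right) = -35 - t^{2}$)
$\left(\left(248 - -31\right) + I{\left(2 \right)}\right)^{2} = \left(\left(248 - -31\right) - 39\right)^{2} = \left(\left(248 + 31\right) - 39\right)^{2} = \left(279 - 39\right)^{2} = 240^{2} = 57600$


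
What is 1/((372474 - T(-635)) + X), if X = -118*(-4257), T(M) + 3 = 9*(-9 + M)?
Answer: 1/880599 ≈ 1.1356e-6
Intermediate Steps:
T(M) = -84 + 9*M (T(M) = -3 + 9*(-9 + M) = -3 + (-81 + 9*M) = -84 + 9*M)
X = 502326
1/((372474 - T(-635)) + X) = 1/((372474 - (-84 + 9*(-635))) + 502326) = 1/((372474 - (-84 - 5715)) + 502326) = 1/((372474 - 1*(-5799)) + 502326) = 1/((372474 + 5799) + 502326) = 1/(378273 + 502326) = 1/880599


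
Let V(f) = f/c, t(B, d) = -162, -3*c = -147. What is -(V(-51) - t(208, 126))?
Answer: -7887/49 ≈ -160.96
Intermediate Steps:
c = 49 (c = -⅓*(-147) = 49)
V(f) = f/49
-(V(-51) - t(208, 126)) = -((1/49)*(-51) - 1*(-162)) = -(-51/49 + 162) = -1*7887/49 = -7887/49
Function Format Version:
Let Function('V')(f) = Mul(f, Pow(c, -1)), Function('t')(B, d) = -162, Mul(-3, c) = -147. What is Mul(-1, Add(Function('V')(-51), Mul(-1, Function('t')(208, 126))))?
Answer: Rational(-7887, 49) ≈ -160.96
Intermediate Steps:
c = 49 (c = Mul(Rational(-1, 3), -147) = 49)
Function('V')(f) = Mul(Rational(1, 49), f) (Function('V')(f) = Mul(f, Pow(49, -1)) = Mul(f, Rational(1, 49)) = Mul(Rational(1, 49), f))
Mul(-1, Add(Function('V')(-51), Mul(-1, Function('t')(208, 126)))) = Mul(-1, Add(Mul(Rational(1, 49), -51), Mul(-1, -162))) = Mul(-1, Add(Rational(-51, 49), 162)) = Mul(-1, Rational(7887, 49)) = Rational(-7887, 49)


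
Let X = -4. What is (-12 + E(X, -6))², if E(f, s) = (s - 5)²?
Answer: 11881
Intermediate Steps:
E(f, s) = (-5 + s)²
(-12 + E(X, -6))² = (-12 + (-5 - 6)²)² = (-12 + (-11)²)² = (-12 + 121)² = 109² = 11881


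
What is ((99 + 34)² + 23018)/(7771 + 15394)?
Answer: 40707/23165 ≈ 1.7573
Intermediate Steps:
((99 + 34)² + 23018)/(7771 + 15394) = (133² + 23018)/23165 = (17689 + 23018)*(1/23165) = 40707*(1/23165) = 40707/23165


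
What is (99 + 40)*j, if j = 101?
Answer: 14039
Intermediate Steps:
(99 + 40)*j = (99 + 40)*101 = 139*101 = 14039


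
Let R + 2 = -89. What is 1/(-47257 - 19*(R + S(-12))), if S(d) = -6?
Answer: -1/45414 ≈ -2.2020e-5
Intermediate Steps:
R = -91 (R = -2 - 89 = -91)
1/(-47257 - 19*(R + S(-12))) = 1/(-47257 - 19*(-91 - 6)) = 1/(-47257 - 19*(-97)) = 1/(-47257 + 1843) = 1/(-45414) = -1/45414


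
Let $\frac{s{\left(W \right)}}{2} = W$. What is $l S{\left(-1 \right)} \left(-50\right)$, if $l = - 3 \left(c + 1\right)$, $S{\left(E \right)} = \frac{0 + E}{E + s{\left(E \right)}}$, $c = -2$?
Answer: $-50$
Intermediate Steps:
$s{\left(W \right)} = 2 W$
$S{\left(E \right)} = \frac{1}{3}$ ($S{\left(E \right)} = \frac{0 + E}{E + 2 E} = \frac{E}{3 E} = E \frac{1}{3 E} = \frac{1}{3}$)
$l = 3$ ($l = - 3 \left(-2 + 1\right) = \left(-3\right) \left(-1\right) = 3$)
$l S{\left(-1 \right)} \left(-50\right) = 3 \cdot \frac{1}{3} \left(-50\right) = 1 \left(-50\right) = -50$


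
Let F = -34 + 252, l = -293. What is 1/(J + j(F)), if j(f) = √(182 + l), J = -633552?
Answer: -211184/133796045605 - I*√111/401388136815 ≈ -1.5784e-6 - 2.6248e-11*I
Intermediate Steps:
F = 218
j(f) = I*√111 (j(f) = √(182 - 293) = √(-111) = I*√111)
1/(J + j(F)) = 1/(-633552 + I*√111)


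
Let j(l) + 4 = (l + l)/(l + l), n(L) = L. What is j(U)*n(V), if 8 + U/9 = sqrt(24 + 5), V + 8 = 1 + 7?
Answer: 0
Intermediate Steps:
V = 0 (V = -8 + (1 + 7) = -8 + 8 = 0)
U = -72 + 9*sqrt(29) (U = -72 + 9*sqrt(24 + 5) = -72 + 9*sqrt(29) ≈ -23.534)
j(l) = -3 (j(l) = -4 + (l + l)/(l + l) = -4 + (2*l)/((2*l)) = -4 + (2*l)*(1/(2*l)) = -4 + 1 = -3)
j(U)*n(V) = -3*0 = 0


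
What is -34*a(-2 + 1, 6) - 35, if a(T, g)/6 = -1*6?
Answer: 1189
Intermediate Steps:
a(T, g) = -36 (a(T, g) = 6*(-1*6) = 6*(-6) = -36)
-34*a(-2 + 1, 6) - 35 = -34*(-36) - 35 = 1224 - 35 = 1189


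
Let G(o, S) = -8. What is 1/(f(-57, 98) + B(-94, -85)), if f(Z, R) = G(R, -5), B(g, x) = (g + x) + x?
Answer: -1/272 ≈ -0.0036765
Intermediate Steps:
B(g, x) = g + 2*x
f(Z, R) = -8
1/(f(-57, 98) + B(-94, -85)) = 1/(-8 + (-94 + 2*(-85))) = 1/(-8 + (-94 - 170)) = 1/(-8 - 264) = 1/(-272) = -1/272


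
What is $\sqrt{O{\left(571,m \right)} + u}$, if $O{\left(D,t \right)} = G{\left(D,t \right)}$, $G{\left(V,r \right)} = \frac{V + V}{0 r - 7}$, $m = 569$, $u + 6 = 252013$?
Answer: $\frac{\sqrt{12340349}}{7} \approx 501.84$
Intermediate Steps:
$u = 252007$ ($u = -6 + 252013 = 252007$)
$G{\left(V,r \right)} = - \frac{2 V}{7}$ ($G{\left(V,r \right)} = \frac{2 V}{0 - 7} = \frac{2 V}{-7} = 2 V \left(- \frac{1}{7}\right) = - \frac{2 V}{7}$)
$O{\left(D,t \right)} = - \frac{2 D}{7}$
$\sqrt{O{\left(571,m \right)} + u} = \sqrt{\left(- \frac{2}{7}\right) 571 + 252007} = \sqrt{- \frac{1142}{7} + 252007} = \sqrt{\frac{1762907}{7}} = \frac{\sqrt{12340349}}{7}$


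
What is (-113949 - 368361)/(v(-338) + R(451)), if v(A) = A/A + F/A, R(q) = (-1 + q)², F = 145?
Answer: -163020780/68445193 ≈ -2.3818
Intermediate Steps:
v(A) = 1 + 145/A (v(A) = A/A + 145/A = 1 + 145/A)
(-113949 - 368361)/(v(-338) + R(451)) = (-113949 - 368361)/((145 - 338)/(-338) + (-1 + 451)²) = -482310/(-1/338*(-193) + 450²) = -482310/(193/338 + 202500) = -482310/68445193/338 = -482310*338/68445193 = -163020780/68445193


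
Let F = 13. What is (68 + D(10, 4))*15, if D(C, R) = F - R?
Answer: 1155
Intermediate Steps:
D(C, R) = 13 - R
(68 + D(10, 4))*15 = (68 + (13 - 1*4))*15 = (68 + (13 - 4))*15 = (68 + 9)*15 = 77*15 = 1155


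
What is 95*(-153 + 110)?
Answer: -4085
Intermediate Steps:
95*(-153 + 110) = 95*(-43) = -4085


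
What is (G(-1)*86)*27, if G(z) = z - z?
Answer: 0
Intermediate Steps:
G(z) = 0
(G(-1)*86)*27 = (0*86)*27 = 0*27 = 0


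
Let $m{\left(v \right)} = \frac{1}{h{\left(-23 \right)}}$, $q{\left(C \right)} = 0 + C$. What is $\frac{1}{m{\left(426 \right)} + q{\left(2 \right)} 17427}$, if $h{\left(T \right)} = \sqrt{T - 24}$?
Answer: $\frac{1638138}{57095661853} + \frac{i \sqrt{47}}{57095661853} \approx 2.8691 \cdot 10^{-5} + 1.2007 \cdot 10^{-10} i$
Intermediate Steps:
$h{\left(T \right)} = \sqrt{-24 + T}$
$q{\left(C \right)} = C$
$m{\left(v \right)} = - \frac{i \sqrt{47}}{47}$ ($m{\left(v \right)} = \frac{1}{\sqrt{-24 - 23}} = \frac{1}{\sqrt{-47}} = \frac{1}{i \sqrt{47}} = - \frac{i \sqrt{47}}{47}$)
$\frac{1}{m{\left(426 \right)} + q{\left(2 \right)} 17427} = \frac{1}{- \frac{i \sqrt{47}}{47} + 2 \cdot 17427} = \frac{1}{- \frac{i \sqrt{47}}{47} + 34854} = \frac{1}{34854 - \frac{i \sqrt{47}}{47}}$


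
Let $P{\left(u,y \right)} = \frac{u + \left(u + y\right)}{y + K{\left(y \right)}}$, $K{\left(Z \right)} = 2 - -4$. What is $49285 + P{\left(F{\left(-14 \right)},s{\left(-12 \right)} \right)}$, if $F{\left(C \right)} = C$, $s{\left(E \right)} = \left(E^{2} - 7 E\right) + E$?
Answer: $\frac{5470729}{111} \approx 49286.0$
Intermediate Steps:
$s{\left(E \right)} = E^{2} - 6 E$
$K{\left(Z \right)} = 6$ ($K{\left(Z \right)} = 2 + 4 = 6$)
$P{\left(u,y \right)} = \frac{y + 2 u}{6 + y}$ ($P{\left(u,y \right)} = \frac{u + \left(u + y\right)}{y + 6} = \frac{y + 2 u}{6 + y}$)
$49285 + P{\left(F{\left(-14 \right)},s{\left(-12 \right)} \right)} = 49285 + \frac{- 12 \left(-6 - 12\right) + 2 \left(-14\right)}{6 - 12 \left(-6 - 12\right)} = 49285 + \frac{\left(-12\right) \left(-18\right) - 28}{6 - -216} = 49285 + \frac{216 - 28}{6 + 216} = 49285 + \frac{1}{222} \cdot 188 = 49285 + \frac{94}{111} = \frac{5470729}{111}$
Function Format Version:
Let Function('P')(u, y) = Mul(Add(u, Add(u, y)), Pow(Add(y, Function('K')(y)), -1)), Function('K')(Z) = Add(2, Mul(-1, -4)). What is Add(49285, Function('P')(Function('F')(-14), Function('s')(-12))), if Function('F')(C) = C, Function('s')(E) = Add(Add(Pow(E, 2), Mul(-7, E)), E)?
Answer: Rational(5470729, 111) ≈ 49286.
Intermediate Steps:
Function('s')(E) = Add(Pow(E, 2), Mul(-6, E))
Function('K')(Z) = 6 (Function('K')(Z) = Add(2, 4) = 6)
Function('P')(u, y) = Mul(Pow(Add(6, y), -1), Add(y, Mul(2, u))) (Function('P')(u, y) = Mul(Add(u, Add(u, y)), Pow(Add(y, 6), -1)) = Mul(Add(y, Mul(2, u)), Pow(Add(6, y), -1)) = Mul(Pow(Add(6, y), -1), Add(y, Mul(2, u))))
Add(49285, Function('P')(Function('F')(-14), Function('s')(-12))) = Add(49285, Mul(Pow(Add(6, Mul(-12, Add(-6, -12))), -1), Add(Mul(-12, Add(-6, -12)), Mul(2, -14)))) = Add(49285, Mul(Pow(Add(6, Mul(-12, -18)), -1), Add(Mul(-12, -18), -28))) = Add(49285, Mul(Pow(Add(6, 216), -1), Add(216, -28))) = Add(49285, Mul(Pow(222, -1), 188)) = Add(49285, Mul(Rational(1, 222), 188)) = Add(49285, Rational(94, 111)) = Rational(5470729, 111)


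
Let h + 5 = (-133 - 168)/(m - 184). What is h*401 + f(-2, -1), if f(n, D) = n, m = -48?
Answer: -344923/232 ≈ -1486.7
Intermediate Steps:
h = -859/232 (h = -5 + (-133 - 168)/(-48 - 184) = -5 - 301/(-232) = -5 - 301*(-1/232) = -5 + 301/232 = -859/232 ≈ -3.7026)
h*401 + f(-2, -1) = -859/232*401 - 2 = -344459/232 - 2 = -344923/232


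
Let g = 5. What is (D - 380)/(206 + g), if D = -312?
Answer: -692/211 ≈ -3.2796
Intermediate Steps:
(D - 380)/(206 + g) = (-312 - 380)/(206 + 5) = -692/211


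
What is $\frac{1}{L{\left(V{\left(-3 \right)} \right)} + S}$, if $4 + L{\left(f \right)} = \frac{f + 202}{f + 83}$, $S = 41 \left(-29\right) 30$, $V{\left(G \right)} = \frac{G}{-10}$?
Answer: $- \frac{7}{249701} \approx -2.8034 \cdot 10^{-5}$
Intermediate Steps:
$V{\left(G \right)} = - \frac{G}{10}$ ($V{\left(G \right)} = G \left(- \frac{1}{10}\right) = - \frac{G}{10}$)
$S = -35670$ ($S = \left(-1189\right) 30 = -35670$)
$L{\left(f \right)} = -4 + \frac{202 + f}{83 + f}$ ($L{\left(f \right)} = -4 + \frac{f + 202}{f + 83} = -4 + \frac{202 + f}{83 + f}$)
$\frac{1}{L{\left(V{\left(-3 \right)} \right)} + S} = \frac{1}{\frac{-130 - 3 \left(\left(- \frac{1}{10}\right) \left(-3\right)\right)}{83 - - \frac{3}{10}} - 35670} = \frac{1}{\frac{-130 - \frac{9}{10}}{83 + \frac{3}{10}} - 35670} = \frac{1}{\frac{-130 - \frac{9}{10}}{\frac{833}{10}} - 35670} = \frac{1}{\frac{10}{833} \left(- \frac{1309}{10}\right) - 35670} = \frac{1}{- \frac{11}{7} - 35670} = \frac{1}{- \frac{249701}{7}} = - \frac{7}{249701}$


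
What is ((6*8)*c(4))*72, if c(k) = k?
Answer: 13824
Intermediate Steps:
((6*8)*c(4))*72 = ((6*8)*4)*72 = (48*4)*72 = 192*72 = 13824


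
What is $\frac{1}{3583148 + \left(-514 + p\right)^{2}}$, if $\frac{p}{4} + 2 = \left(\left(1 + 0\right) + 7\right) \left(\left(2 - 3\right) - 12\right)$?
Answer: $\frac{1}{4462992} \approx 2.2406 \cdot 10^{-7}$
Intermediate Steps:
$p = -424$ ($p = -8 + 4 \left(\left(1 + 0\right) + 7\right) \left(\left(2 - 3\right) - 12\right) = -8 + 4 \left(1 + 7\right) \left(-1 - 12\right) = -8 + 4 \cdot 8 \left(-13\right) = -8 + 4 \left(-104\right) = -8 - 416 = -424$)
$\frac{1}{3583148 + \left(-514 + p\right)^{2}} = \frac{1}{3583148 + \left(-514 - 424\right)^{2}} = \frac{1}{3583148 + \left(-938\right)^{2}} = \frac{1}{3583148 + 879844} = \frac{1}{4462992}$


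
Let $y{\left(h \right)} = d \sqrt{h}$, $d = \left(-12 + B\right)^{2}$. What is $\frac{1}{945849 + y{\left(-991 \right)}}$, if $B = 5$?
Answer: $\frac{945849}{894632710192} - \frac{49 i \sqrt{991}}{894632710192} \approx 1.0572 \cdot 10^{-6} - 1.7242 \cdot 10^{-9} i$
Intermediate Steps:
$d = 49$ ($d = \left(-12 + 5\right)^{2} = \left(-7\right)^{2} = 49$)
$y{\left(h \right)} = 49 \sqrt{h}$
$\frac{1}{945849 + y{\left(-991 \right)}} = \frac{1}{945849 + 49 \sqrt{-991}} = \frac{1}{945849 + 49 i \sqrt{991}}$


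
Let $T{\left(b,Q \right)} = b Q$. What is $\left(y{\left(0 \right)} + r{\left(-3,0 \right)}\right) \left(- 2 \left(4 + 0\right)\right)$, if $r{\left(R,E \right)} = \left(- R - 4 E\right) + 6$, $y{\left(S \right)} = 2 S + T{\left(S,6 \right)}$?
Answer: $-72$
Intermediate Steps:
$T{\left(b,Q \right)} = Q b$
$y{\left(S \right)} = 8 S$ ($y{\left(S \right)} = 2 S + 6 S = 8 S$)
$r{\left(R,E \right)} = 6 - R - 4 E$
$\left(y{\left(0 \right)} + r{\left(-3,0 \right)}\right) \left(- 2 \left(4 + 0\right)\right) = \left(8 \cdot 0 - -9\right) \left(- 2 \left(4 + 0\right)\right) = \left(0 + \left(6 + 3 + 0\right)\right) \left(\left(-2\right) 4\right) = \left(0 + 9\right) \left(-8\right) = 9 \left(-8\right) = -72$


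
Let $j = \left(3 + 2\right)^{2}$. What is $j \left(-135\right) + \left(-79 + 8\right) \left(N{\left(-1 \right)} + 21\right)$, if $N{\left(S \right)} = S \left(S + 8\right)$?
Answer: $-4369$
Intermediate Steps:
$N{\left(S \right)} = S \left(8 + S\right)$
$j = 25$ ($j = 5^{2} = 25$)
$j \left(-135\right) + \left(-79 + 8\right) \left(N{\left(-1 \right)} + 21\right) = 25 \left(-135\right) + \left(-79 + 8\right) \left(- (8 - 1) + 21\right) = -3375 - 71 \left(\left(-1\right) 7 + 21\right) = -3375 - 71 \left(-7 + 21\right) = -3375 - 994 = -4369$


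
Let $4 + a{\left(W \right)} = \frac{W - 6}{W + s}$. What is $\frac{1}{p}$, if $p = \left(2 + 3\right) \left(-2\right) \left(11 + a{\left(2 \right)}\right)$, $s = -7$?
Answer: $- \frac{1}{78} \approx -0.012821$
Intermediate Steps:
$a{\left(W \right)} = -4 + \frac{-6 + W}{-7 + W}$ ($a{\left(W \right)} = -4 + \frac{W - 6}{W - 7} = -4 + \frac{-6 + W}{-7 + W}$)
$p = -78$ ($p = \left(2 + 3\right) \left(-2\right) \left(11 + \frac{22 - 6}{-7 + 2}\right) = 5 \left(-2\right) \left(11 + \frac{22 - 6}{-5}\right) = - 10 \left(11 - \frac{16}{5}\right) = \left(-10\right) \frac{39}{5} = -78$)
$\frac{1}{p} = \frac{1}{-78} = - \frac{1}{78}$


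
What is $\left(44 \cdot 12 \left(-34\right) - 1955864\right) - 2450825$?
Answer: $-4424641$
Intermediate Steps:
$\left(44 \cdot 12 \left(-34\right) - 1955864\right) - 2450825 = \left(528 \left(-34\right) - 1955864\right) - 2450825 = \left(-17952 - 1955864\right) - 2450825 = -1973816 - 2450825 = -4424641$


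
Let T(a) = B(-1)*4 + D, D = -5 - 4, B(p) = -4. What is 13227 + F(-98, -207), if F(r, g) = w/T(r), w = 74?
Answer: 330601/25 ≈ 13224.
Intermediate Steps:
D = -9
T(a) = -25 (T(a) = -4*4 - 9 = -16 - 9 = -25)
F(r, g) = -74/25 (F(r, g) = 74/(-25) = 74*(-1/25) = -74/25)
13227 + F(-98, -207) = 13227 - 74/25 = 330601/25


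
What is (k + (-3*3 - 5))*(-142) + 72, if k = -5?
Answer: 2770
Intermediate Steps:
(k + (-3*3 - 5))*(-142) + 72 = (-5 + (-3*3 - 5))*(-142) + 72 = (-5 + (-9 - 5))*(-142) + 72 = (-5 - 14)*(-142) + 72 = -19*(-142) + 72 = 2698 + 72 = 2770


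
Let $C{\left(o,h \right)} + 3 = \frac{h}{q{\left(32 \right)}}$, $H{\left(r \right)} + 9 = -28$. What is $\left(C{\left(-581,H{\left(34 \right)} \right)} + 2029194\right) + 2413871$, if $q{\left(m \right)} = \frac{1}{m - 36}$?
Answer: $4443210$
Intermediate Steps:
$H{\left(r \right)} = -37$ ($H{\left(r \right)} = -9 - 28 = -37$)
$q{\left(m \right)} = \frac{1}{-36 + m}$
$C{\left(o,h \right)} = -3 - 4 h$ ($C{\left(o,h \right)} = -3 + \frac{h}{\frac{1}{-36 + 32}} = -3 + \frac{h}{\frac{1}{-4}} = -3 + \frac{h}{- \frac{1}{4}} = -3 + h \left(-4\right) = -3 - 4 h$)
$\left(C{\left(-581,H{\left(34 \right)} \right)} + 2029194\right) + 2413871 = \left(\left(-3 - -148\right) + 2029194\right) + 2413871 = \left(\left(-3 + 148\right) + 2029194\right) + 2413871 = \left(145 + 2029194\right) + 2413871 = 2029339 + 2413871 = 4443210$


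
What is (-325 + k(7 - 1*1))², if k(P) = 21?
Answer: 92416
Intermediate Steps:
(-325 + k(7 - 1*1))² = (-325 + 21)² = (-304)² = 92416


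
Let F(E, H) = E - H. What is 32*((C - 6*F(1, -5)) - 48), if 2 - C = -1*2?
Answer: -2560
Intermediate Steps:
C = 4 (C = 2 - (-1)*2 = 2 - 1*(-2) = 2 + 2 = 4)
32*((C - 6*F(1, -5)) - 48) = 32*((4 - 6*(1 - 1*(-5))) - 48) = 32*((4 - 6*(1 + 5)) - 48) = 32*((4 - 6*6) - 48) = 32*((4 - 36) - 48) = 32*(-32 - 48) = 32*(-80) = -2560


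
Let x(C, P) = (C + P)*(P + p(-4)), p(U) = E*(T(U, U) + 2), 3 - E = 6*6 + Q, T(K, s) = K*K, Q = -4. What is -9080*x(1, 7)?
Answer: 37409600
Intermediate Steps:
T(K, s) = K**2
E = -29 (E = 3 - (6*6 - 4) = 3 - (36 - 4) = 3 - 1*32 = 3 - 32 = -29)
p(U) = -58 - 29*U**2 (p(U) = -29*(U**2 + 2) = -29*(2 + U**2) = -58 - 29*U**2)
x(C, P) = (-522 + P)*(C + P) (x(C, P) = (C + P)*(P + (-58 - 29*(-4)**2)) = (C + P)*(P + (-58 - 29*16)) = (C + P)*(P + (-58 - 464)) = (C + P)*(P - 522) = (C + P)*(-522 + P) = (-522 + P)*(C + P))
-9080*x(1, 7) = -9080*(7**2 - 522*1 - 522*7 + 1*7) = -9080*(49 - 522 - 3654 + 7) = -9080*(-4120) = 37409600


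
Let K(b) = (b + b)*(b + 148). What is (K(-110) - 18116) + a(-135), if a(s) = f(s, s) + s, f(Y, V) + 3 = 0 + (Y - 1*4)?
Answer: -26753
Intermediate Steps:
f(Y, V) = -7 + Y (f(Y, V) = -3 + (0 + (Y - 1*4)) = -3 + (0 + (Y - 4)) = -3 + (0 + (-4 + Y)) = -3 + (-4 + Y) = -7 + Y)
K(b) = 2*b*(148 + b) (K(b) = (2*b)*(148 + b) = 2*b*(148 + b))
a(s) = -7 + 2*s (a(s) = (-7 + s) + s = -7 + 2*s)
(K(-110) - 18116) + a(-135) = (2*(-110)*(148 - 110) - 18116) + (-7 + 2*(-135)) = (2*(-110)*38 - 18116) + (-7 - 270) = (-8360 - 18116) - 277 = -26476 - 277 = -26753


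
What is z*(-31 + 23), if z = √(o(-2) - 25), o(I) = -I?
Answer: -8*I*√23 ≈ -38.367*I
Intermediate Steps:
z = I*√23 (z = √(-1*(-2) - 25) = √(2 - 25) = √(-23) = I*√23 ≈ 4.7958*I)
z*(-31 + 23) = (I*√23)*(-31 + 23) = (I*√23)*(-8) = -8*I*√23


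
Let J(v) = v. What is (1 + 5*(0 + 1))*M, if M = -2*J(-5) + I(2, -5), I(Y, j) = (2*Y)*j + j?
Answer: -90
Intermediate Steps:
I(Y, j) = j + 2*Y*j (I(Y, j) = 2*Y*j + j = j + 2*Y*j)
M = -15 (M = -2*(-5) - 5*(1 + 2*2) = 10 - 5*(1 + 4) = 10 - 5*5 = 10 - 25 = -15)
(1 + 5*(0 + 1))*M = (1 + 5*(0 + 1))*(-15) = (1 + 5*1)*(-15) = (1 + 5)*(-15) = 6*(-15) = -90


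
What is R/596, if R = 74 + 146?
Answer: 55/149 ≈ 0.36913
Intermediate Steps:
R = 220
R/596 = 220/596 = 220*(1/596) = 55/149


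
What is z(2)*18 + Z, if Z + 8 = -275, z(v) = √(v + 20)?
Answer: -283 + 18*√22 ≈ -198.57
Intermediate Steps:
z(v) = √(20 + v)
Z = -283 (Z = -8 - 275 = -283)
z(2)*18 + Z = √(20 + 2)*18 - 283 = √22*18 - 283 = 18*√22 - 283 = -283 + 18*√22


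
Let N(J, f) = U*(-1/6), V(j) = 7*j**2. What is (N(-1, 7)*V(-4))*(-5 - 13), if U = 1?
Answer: 336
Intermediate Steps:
N(J, f) = -1/6 (N(J, f) = 1*(-1/6) = -1/6)
(N(-1, 7)*V(-4))*(-5 - 13) = (-7*(-4)**2/6)*(-5 - 13) = -7*16/6*(-18) = -1/6*112*(-18) = -56/3*(-18) = 336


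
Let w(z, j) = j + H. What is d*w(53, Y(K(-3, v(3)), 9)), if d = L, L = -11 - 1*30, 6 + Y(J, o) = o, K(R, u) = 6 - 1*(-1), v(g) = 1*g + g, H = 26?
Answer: -1189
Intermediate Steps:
v(g) = 2*g (v(g) = g + g = 2*g)
K(R, u) = 7 (K(R, u) = 6 + 1 = 7)
Y(J, o) = -6 + o
w(z, j) = 26 + j (w(z, j) = j + 26 = 26 + j)
L = -41 (L = -11 - 30 = -41)
d = -41
d*w(53, Y(K(-3, v(3)), 9)) = -41*(26 + (-6 + 9)) = -41*(26 + 3) = -41*29 = -1189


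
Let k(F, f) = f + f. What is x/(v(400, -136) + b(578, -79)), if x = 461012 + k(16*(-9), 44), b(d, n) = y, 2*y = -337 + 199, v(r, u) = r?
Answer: 461100/331 ≈ 1393.1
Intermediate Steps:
k(F, f) = 2*f
y = -69 (y = (-337 + 199)/2 = (½)*(-138) = -69)
b(d, n) = -69
x = 461100 (x = 461012 + 2*44 = 461012 + 88 = 461100)
x/(v(400, -136) + b(578, -79)) = 461100/(400 - 69) = 461100/331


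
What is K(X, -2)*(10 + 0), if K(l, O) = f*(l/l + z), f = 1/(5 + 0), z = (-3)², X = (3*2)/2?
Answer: 20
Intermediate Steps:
X = 3 (X = 6*(½) = 3)
z = 9
f = ⅕ (f = 1/5 = ⅕ ≈ 0.20000)
K(l, O) = 2 (K(l, O) = (l/l + 9)/5 = (1 + 9)/5 = (⅕)*10 = 2)
K(X, -2)*(10 + 0) = 2*(10 + 0) = 2*10 = 20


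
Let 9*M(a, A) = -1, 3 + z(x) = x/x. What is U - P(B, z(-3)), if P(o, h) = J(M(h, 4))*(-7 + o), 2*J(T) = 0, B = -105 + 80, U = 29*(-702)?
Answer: -20358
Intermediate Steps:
z(x) = -2 (z(x) = -3 + x/x = -3 + 1 = -2)
U = -20358
B = -25
M(a, A) = -1/9 (M(a, A) = (1/9)*(-1) = -1/9)
J(T) = 0 (J(T) = (1/2)*0 = 0)
P(o, h) = 0 (P(o, h) = 0*(-7 + o) = 0)
U - P(B, z(-3)) = -20358 - 1*0 = -20358 + 0 = -20358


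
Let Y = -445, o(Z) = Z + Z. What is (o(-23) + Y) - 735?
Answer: -1226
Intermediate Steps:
o(Z) = 2*Z
(o(-23) + Y) - 735 = (2*(-23) - 445) - 735 = (-46 - 445) - 735 = -491 - 735 = -1226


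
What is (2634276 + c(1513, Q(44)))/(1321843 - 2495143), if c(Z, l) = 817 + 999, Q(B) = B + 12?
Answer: -659023/293325 ≈ -2.2467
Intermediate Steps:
Q(B) = 12 + B
c(Z, l) = 1816
(2634276 + c(1513, Q(44)))/(1321843 - 2495143) = (2634276 + 1816)/(1321843 - 2495143) = 2636092/(-1173300) = 2636092*(-1/1173300) = -659023/293325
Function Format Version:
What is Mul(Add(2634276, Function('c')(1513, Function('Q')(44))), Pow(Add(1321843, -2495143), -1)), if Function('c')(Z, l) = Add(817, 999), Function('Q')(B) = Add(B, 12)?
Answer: Rational(-659023, 293325) ≈ -2.2467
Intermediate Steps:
Function('Q')(B) = Add(12, B)
Function('c')(Z, l) = 1816
Mul(Add(2634276, Function('c')(1513, Function('Q')(44))), Pow(Add(1321843, -2495143), -1)) = Mul(Add(2634276, 1816), Pow(Add(1321843, -2495143), -1)) = Mul(2636092, Pow(-1173300, -1)) = Mul(2636092, Rational(-1, 1173300)) = Rational(-659023, 293325)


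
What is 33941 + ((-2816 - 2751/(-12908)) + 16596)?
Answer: 87997917/1844 ≈ 47721.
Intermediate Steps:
33941 + ((-2816 - 2751/(-12908)) + 16596) = 33941 + ((-2816 - 2751*(-1/12908)) + 16596) = 33941 + ((-2816 + 393/1844) + 16596) = 33941 + (-5192311/1844 + 16596) = 33941 + 25410713/1844 = 87997917/1844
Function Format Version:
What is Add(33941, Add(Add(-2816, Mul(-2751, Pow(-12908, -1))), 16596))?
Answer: Rational(87997917, 1844) ≈ 47721.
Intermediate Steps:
Add(33941, Add(Add(-2816, Mul(-2751, Pow(-12908, -1))), 16596)) = Add(33941, Add(Add(-2816, Mul(-2751, Rational(-1, 12908))), 16596)) = Add(33941, Add(Add(-2816, Rational(393, 1844)), 16596)) = Add(33941, Add(Rational(-5192311, 1844), 16596)) = Add(33941, Rational(25410713, 1844)) = Rational(87997917, 1844)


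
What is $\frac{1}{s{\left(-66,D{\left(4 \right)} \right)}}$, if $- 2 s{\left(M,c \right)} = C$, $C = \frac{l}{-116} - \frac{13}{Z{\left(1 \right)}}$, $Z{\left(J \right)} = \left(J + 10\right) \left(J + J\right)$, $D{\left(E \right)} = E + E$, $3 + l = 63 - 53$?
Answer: $\frac{2552}{831} \approx 3.071$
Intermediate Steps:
$l = 7$ ($l = -3 + \left(63 - 53\right) = -3 + 10 = 7$)
$D{\left(E \right)} = 2 E$
$Z{\left(J \right)} = 2 J \left(10 + J\right)$ ($Z{\left(J \right)} = \left(10 + J\right) 2 J = 2 J \left(10 + J\right)$)
$C = - \frac{831}{1276}$ ($C = \frac{7}{-116} - \frac{13}{2 \cdot 1 \left(10 + 1\right)} = 7 \left(- \frac{1}{116}\right) - \frac{13}{2 \cdot 1 \cdot 11} = - \frac{7}{116} - \frac{13}{22} = - \frac{831}{1276} \approx -0.65125$)
$s{\left(M,c \right)} = \frac{831}{2552}$ ($s{\left(M,c \right)} = \left(- \frac{1}{2}\right) \left(- \frac{831}{1276}\right) = \frac{831}{2552}$)
$\frac{1}{s{\left(-66,D{\left(4 \right)} \right)}} = \frac{1}{\frac{831}{2552}} = \frac{2552}{831}$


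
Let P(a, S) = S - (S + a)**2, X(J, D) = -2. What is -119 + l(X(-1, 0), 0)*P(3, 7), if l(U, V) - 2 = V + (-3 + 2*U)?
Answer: 346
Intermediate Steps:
l(U, V) = -1 + V + 2*U (l(U, V) = 2 + (V + (-3 + 2*U)) = 2 + (-3 + V + 2*U) = -1 + V + 2*U)
-119 + l(X(-1, 0), 0)*P(3, 7) = -119 + (-1 + 0 + 2*(-2))*(7 - (7 + 3)**2) = -119 + (-1 + 0 - 4)*(7 - 1*10**2) = -119 - 5*(7 - 1*100) = -119 - 5*(7 - 100) = -119 - 5*(-93) = -119 + 465 = 346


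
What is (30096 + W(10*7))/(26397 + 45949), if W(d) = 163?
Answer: 30259/72346 ≈ 0.41825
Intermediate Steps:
(30096 + W(10*7))/(26397 + 45949) = (30096 + 163)/(26397 + 45949) = 30259/72346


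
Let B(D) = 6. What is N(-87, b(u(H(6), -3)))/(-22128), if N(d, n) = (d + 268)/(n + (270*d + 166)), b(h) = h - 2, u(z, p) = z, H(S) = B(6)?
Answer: 181/516024960 ≈ 3.5076e-7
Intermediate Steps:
H(S) = 6
b(h) = -2 + h
N(d, n) = (268 + d)/(166 + n + 270*d) (N(d, n) = (268 + d)/(n + (166 + 270*d)) = (268 + d)/(166 + n + 270*d))
N(-87, b(u(H(6), -3)))/(-22128) = ((268 - 87)/(166 + (-2 + 6) + 270*(-87)))/(-22128) = (181/(166 + 4 - 23490))*(-1/22128) = (181/(-23320))*(-1/22128) = -1/23320*181*(-1/22128) = -181/23320*(-1/22128) = 181/516024960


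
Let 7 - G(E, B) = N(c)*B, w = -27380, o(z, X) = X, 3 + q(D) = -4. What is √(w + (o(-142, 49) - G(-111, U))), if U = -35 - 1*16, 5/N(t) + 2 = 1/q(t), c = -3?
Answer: I*√27219 ≈ 164.98*I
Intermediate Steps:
q(D) = -7 (q(D) = -3 - 4 = -7)
N(t) = -7/3 (N(t) = 5/(-2 + 1/(-7)) = 5/(-2 - ⅐) = 5/(-15/7) = 5*(-7/15) = -7/3)
U = -51 (U = -35 - 16 = -51)
G(E, B) = 7 + 7*B/3 (G(E, B) = 7 - (-7)*B/3 = 7 + 7*B/3)
√(w + (o(-142, 49) - G(-111, U))) = √(-27380 + (49 - (7 + (7/3)*(-51)))) = √(-27380 + (49 - (7 - 119))) = √(-27380 + (49 - 1*(-112))) = √(-27380 + (49 + 112)) = √(-27380 + 161) = √(-27219) = I*√27219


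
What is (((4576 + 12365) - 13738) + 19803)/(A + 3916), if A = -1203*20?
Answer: -11503/10072 ≈ -1.1421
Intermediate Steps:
A = -24060
(((4576 + 12365) - 13738) + 19803)/(A + 3916) = (((4576 + 12365) - 13738) + 19803)/(-24060 + 3916) = ((16941 - 13738) + 19803)/(-20144) = (3203 + 19803)*(-1/20144) = 23006*(-1/20144) = -11503/10072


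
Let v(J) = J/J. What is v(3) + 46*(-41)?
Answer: -1885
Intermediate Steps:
v(J) = 1
v(3) + 46*(-41) = 1 + 46*(-41) = 1 - 1886 = -1885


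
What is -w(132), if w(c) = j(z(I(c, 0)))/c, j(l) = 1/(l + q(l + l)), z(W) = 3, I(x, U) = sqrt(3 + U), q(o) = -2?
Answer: -1/132 ≈ -0.0075758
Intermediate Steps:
j(l) = 1/(-2 + l) (j(l) = 1/(l - 2) = 1/(-2 + l))
w(c) = 1/c (w(c) = 1/((-2 + 3)*c) = 1/(1*c) = 1/c)
-w(132) = -1/132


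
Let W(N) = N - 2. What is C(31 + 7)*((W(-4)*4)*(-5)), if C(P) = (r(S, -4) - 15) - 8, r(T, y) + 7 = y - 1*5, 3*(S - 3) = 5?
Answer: -4680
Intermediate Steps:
S = 14/3 (S = 3 + (1/3)*5 = 3 + 5/3 = 14/3 ≈ 4.6667)
r(T, y) = -12 + y (r(T, y) = -7 + (y - 1*5) = -7 + (y - 5) = -7 + (-5 + y) = -12 + y)
W(N) = -2 + N
C(P) = -39 (C(P) = ((-12 - 4) - 15) - 8 = (-16 - 15) - 8 = -31 - 8 = -39)
C(31 + 7)*((W(-4)*4)*(-5)) = -39*(-2 - 4)*4*(-5) = -39*(-6*4)*(-5) = -(-936)*(-5) = -39*120 = -4680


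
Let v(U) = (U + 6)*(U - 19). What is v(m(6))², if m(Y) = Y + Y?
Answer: 15876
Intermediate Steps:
m(Y) = 2*Y
v(U) = (-19 + U)*(6 + U) (v(U) = (6 + U)*(-19 + U) = (-19 + U)*(6 + U))
v(m(6))² = (-114 + (2*6)² - 26*6)² = (-114 + 12² - 13*12)² = (-114 + 144 - 156)² = (-126)² = 15876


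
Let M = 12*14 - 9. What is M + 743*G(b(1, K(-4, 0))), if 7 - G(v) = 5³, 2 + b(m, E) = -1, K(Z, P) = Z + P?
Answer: -87515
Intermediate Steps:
K(Z, P) = P + Z
b(m, E) = -3 (b(m, E) = -2 - 1 = -3)
G(v) = -118 (G(v) = 7 - 1*5³ = 7 - 1*125 = 7 - 125 = -118)
M = 159 (M = 168 - 9 = 159)
M + 743*G(b(1, K(-4, 0))) = 159 + 743*(-118) = 159 - 87674 = -87515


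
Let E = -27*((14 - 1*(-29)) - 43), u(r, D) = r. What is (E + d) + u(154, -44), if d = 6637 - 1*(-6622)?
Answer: 13413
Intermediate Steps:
d = 13259 (d = 6637 + 6622 = 13259)
E = 0 (E = -27*((14 + 29) - 43) = -27*(43 - 43) = -27*0 = 0)
(E + d) + u(154, -44) = (0 + 13259) + 154 = 13259 + 154 = 13413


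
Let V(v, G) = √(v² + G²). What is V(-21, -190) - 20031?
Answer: -20031 + √36541 ≈ -19840.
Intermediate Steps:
V(v, G) = √(G² + v²)
V(-21, -190) - 20031 = √((-190)² + (-21)²) - 20031 = √(36100 + 441) - 20031 = √36541 - 20031 = -20031 + √36541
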